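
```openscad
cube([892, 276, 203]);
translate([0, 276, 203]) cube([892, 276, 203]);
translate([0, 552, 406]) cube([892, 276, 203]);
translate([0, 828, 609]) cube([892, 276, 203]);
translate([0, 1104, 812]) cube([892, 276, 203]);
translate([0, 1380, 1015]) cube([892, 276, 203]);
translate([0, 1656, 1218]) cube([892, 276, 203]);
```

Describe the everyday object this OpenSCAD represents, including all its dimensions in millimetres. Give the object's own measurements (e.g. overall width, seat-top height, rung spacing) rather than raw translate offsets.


A straight staircase of 7 solid steps. Each step is 892 mm wide (x), 276 mm deep (y, the going) and 203 mm tall (the rise). The first step rests on the floor; each subsequent step sits one going further in +y and one rise higher in +z, directly behind and above the previous step with no overlap.


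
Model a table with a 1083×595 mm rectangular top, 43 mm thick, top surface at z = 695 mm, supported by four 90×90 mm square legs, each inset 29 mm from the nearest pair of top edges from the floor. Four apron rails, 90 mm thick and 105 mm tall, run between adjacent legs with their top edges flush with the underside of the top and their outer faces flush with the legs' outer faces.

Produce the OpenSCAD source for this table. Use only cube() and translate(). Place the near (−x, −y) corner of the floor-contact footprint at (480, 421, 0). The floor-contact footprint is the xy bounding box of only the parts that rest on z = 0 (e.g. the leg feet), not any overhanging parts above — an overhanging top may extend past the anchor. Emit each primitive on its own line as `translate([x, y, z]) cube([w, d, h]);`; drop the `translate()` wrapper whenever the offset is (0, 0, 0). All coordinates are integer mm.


translate([451, 392, 652]) cube([1083, 595, 43]);
translate([480, 421, 0]) cube([90, 90, 652]);
translate([1415, 421, 0]) cube([90, 90, 652]);
translate([480, 868, 0]) cube([90, 90, 652]);
translate([1415, 868, 0]) cube([90, 90, 652]);
translate([570, 421, 547]) cube([845, 90, 105]);
translate([570, 868, 547]) cube([845, 90, 105]);
translate([480, 511, 547]) cube([90, 357, 105]);
translate([1415, 511, 547]) cube([90, 357, 105]);


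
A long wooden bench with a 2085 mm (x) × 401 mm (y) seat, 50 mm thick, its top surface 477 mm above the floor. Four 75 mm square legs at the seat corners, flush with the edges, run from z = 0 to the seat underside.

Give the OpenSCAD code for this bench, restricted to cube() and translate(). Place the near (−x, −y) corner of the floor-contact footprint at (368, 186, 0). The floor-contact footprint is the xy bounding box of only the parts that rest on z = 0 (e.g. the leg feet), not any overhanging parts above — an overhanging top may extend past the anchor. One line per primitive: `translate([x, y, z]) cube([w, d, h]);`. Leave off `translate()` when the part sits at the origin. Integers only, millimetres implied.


// leg_h = 477 − 50 = 427
translate([368, 186, 427]) cube([2085, 401, 50]);
translate([368, 186, 0]) cube([75, 75, 427]);
translate([368, 512, 0]) cube([75, 75, 427]);
translate([2378, 186, 0]) cube([75, 75, 427]);
translate([2378, 512, 0]) cube([75, 75, 427]);


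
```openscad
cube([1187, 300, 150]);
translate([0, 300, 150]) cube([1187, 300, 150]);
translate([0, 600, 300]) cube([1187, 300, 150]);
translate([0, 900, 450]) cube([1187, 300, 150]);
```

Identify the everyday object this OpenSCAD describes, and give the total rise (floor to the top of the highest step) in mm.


A staircase. The total rise is 600 mm.

4 identical blocks, each offset up and back from the previous — a staircase. Each step is 150 mm tall and there are 4 of them, so the total rise is 4 × 150 = 600 mm.


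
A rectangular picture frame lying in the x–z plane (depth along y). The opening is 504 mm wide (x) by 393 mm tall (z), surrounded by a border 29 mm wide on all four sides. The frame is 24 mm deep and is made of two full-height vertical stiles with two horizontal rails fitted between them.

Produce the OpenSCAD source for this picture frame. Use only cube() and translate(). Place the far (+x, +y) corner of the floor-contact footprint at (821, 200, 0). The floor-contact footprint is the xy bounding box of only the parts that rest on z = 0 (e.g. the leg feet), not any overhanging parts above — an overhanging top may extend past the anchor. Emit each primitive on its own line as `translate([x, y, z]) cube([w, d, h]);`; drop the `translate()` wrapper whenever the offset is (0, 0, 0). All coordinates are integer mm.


translate([259, 176, 0]) cube([29, 24, 451]);
translate([792, 176, 0]) cube([29, 24, 451]);
translate([288, 176, 0]) cube([504, 24, 29]);
translate([288, 176, 422]) cube([504, 24, 29]);


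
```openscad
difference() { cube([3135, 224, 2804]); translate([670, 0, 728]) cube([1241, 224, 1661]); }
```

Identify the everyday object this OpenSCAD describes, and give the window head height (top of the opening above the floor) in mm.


A wall with a window opening. The window head height is 2389 mm.

A wall with a rectangular opening subtracted — a window. Sill at z = 728, opening 1661 mm tall, so the head is at 728 + 1661 = 2389 mm.


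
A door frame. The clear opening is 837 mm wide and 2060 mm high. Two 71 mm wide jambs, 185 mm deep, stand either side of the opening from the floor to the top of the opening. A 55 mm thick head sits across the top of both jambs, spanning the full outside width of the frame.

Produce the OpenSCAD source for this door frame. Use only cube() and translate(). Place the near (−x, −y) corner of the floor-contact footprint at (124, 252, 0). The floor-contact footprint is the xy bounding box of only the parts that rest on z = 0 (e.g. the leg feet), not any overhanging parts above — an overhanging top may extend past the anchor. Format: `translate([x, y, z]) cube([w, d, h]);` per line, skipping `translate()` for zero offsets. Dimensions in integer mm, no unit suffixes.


translate([124, 252, 0]) cube([71, 185, 2060]);
translate([1032, 252, 0]) cube([71, 185, 2060]);
translate([124, 252, 2060]) cube([979, 185, 55]);


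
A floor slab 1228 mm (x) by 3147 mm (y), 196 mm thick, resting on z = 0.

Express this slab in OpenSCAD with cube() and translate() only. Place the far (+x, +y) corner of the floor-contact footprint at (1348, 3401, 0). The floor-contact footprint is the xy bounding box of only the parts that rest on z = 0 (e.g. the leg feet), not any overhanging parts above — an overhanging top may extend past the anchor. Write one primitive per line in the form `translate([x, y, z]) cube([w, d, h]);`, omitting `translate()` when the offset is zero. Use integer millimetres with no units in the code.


translate([120, 254, 0]) cube([1228, 3147, 196]);


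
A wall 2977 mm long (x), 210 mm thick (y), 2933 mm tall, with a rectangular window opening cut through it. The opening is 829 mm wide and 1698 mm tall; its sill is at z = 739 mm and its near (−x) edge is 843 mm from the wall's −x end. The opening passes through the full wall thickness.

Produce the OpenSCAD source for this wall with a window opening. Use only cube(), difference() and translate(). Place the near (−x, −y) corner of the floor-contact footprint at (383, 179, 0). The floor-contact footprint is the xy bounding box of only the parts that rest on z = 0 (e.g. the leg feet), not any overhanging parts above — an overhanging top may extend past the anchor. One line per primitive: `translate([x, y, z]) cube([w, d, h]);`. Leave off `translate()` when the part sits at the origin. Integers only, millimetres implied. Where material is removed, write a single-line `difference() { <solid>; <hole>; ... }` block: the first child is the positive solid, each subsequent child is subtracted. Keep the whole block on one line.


difference() { translate([383, 179, 0]) cube([2977, 210, 2933]); translate([1226, 179, 739]) cube([829, 210, 1698]); }


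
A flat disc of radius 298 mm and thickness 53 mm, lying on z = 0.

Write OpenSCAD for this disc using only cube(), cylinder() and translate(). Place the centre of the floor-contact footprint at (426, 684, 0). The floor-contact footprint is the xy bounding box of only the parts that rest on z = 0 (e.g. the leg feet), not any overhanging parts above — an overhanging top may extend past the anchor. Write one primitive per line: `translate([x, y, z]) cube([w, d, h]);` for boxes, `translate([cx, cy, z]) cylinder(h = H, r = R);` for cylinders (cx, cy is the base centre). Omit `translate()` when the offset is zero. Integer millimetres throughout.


translate([426, 684, 0]) cylinder(h = 53, r = 298);


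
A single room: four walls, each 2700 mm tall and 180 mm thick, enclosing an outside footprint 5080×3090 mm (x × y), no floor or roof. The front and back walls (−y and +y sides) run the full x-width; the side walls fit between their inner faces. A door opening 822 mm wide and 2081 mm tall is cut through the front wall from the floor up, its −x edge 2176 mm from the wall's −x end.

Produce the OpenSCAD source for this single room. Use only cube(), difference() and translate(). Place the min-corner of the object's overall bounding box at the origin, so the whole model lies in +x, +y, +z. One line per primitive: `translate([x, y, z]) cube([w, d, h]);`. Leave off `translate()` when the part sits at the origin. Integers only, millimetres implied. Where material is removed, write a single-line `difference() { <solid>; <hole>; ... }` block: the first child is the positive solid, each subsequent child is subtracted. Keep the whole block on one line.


difference() { cube([5080, 180, 2700]); translate([2176, 0, 0]) cube([822, 180, 2081]); }
translate([0, 2910, 0]) cube([5080, 180, 2700]);
translate([0, 180, 0]) cube([180, 2730, 2700]);
translate([4900, 180, 0]) cube([180, 2730, 2700]);


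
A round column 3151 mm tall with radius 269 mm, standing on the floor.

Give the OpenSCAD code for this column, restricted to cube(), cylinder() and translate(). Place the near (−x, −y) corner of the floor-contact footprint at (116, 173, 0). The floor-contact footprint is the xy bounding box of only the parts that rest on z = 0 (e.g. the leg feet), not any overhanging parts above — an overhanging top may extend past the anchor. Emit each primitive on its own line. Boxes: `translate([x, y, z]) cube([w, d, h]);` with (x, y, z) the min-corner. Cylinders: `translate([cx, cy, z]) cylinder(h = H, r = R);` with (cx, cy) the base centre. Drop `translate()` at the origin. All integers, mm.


translate([385, 442, 0]) cylinder(h = 3151, r = 269);


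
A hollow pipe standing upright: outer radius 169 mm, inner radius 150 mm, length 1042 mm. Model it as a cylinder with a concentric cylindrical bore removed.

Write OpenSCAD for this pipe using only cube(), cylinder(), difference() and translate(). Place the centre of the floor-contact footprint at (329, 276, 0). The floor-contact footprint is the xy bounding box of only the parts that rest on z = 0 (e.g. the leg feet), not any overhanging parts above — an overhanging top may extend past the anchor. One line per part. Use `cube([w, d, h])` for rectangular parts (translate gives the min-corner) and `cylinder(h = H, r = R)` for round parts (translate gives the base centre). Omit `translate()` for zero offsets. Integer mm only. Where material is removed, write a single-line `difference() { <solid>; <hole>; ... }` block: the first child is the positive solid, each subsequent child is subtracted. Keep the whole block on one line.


difference() { translate([329, 276, 0]) cylinder(h = 1042, r = 169); translate([329, 276, 0]) cylinder(h = 1042, r = 150); }


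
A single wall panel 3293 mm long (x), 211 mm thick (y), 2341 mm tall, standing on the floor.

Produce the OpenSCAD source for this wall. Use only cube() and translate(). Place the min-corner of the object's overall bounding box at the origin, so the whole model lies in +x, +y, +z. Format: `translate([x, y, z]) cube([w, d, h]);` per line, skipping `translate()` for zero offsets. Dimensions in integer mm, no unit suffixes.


cube([3293, 211, 2341]);


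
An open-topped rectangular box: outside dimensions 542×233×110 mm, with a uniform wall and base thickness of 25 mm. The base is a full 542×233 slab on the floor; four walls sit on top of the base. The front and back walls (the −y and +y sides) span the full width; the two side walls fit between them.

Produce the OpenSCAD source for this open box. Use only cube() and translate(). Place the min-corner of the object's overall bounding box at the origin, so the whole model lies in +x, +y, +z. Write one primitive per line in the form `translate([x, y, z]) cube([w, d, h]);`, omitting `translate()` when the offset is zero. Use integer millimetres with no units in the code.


cube([542, 233, 25]);
translate([0, 0, 25]) cube([542, 25, 85]);
translate([0, 208, 25]) cube([542, 25, 85]);
translate([0, 25, 25]) cube([25, 183, 85]);
translate([517, 25, 25]) cube([25, 183, 85]);


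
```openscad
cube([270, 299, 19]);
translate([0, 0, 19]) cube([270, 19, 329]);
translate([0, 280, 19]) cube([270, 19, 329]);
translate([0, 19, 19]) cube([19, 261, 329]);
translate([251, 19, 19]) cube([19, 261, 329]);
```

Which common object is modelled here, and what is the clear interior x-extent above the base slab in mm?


An open box. The internal width is 232 mm.

A 270×299 base slab with four walls standing on it — an open box. The base is 270 mm wide and the walls are 19 mm thick, so the internal width is 270 − 2 × 19 = 232 mm.


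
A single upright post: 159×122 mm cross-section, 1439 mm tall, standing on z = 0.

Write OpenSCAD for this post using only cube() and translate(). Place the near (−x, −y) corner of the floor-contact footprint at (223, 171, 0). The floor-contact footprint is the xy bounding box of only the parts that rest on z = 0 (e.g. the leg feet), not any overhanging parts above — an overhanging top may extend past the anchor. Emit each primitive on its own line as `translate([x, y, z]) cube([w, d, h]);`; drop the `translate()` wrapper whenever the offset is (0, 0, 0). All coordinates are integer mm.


translate([223, 171, 0]) cube([159, 122, 1439]);


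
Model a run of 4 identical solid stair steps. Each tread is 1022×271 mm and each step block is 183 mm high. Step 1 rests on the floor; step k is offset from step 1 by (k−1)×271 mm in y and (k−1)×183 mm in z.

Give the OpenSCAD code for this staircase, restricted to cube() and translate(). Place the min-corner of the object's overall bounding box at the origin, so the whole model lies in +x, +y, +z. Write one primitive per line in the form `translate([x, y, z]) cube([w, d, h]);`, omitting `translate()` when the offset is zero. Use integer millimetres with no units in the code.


cube([1022, 271, 183]);
translate([0, 271, 183]) cube([1022, 271, 183]);
translate([0, 542, 366]) cube([1022, 271, 183]);
translate([0, 813, 549]) cube([1022, 271, 183]);


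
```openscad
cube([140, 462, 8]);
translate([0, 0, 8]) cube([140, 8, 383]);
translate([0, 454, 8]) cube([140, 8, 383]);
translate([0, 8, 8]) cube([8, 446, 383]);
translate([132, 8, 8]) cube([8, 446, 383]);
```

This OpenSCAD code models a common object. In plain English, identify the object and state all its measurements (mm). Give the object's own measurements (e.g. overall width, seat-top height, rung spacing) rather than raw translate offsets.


An open-topped rectangular box: outside dimensions 140×462×391 mm, with a uniform wall and base thickness of 8 mm. The base is a full 140×462 slab on the floor; four walls sit on top of the base. The front and back walls (the −y and +y sides) span the full width; the two side walls fit between them.


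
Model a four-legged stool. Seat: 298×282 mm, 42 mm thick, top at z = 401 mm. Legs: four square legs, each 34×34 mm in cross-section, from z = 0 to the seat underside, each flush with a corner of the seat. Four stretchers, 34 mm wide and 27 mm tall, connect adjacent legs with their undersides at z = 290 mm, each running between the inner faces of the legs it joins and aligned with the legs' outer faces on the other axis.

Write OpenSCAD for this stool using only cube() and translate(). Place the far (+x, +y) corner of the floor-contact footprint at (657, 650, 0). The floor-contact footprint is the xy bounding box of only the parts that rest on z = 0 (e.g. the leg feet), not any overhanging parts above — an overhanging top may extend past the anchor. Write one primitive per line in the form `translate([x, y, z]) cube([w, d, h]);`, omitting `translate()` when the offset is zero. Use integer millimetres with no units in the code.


// leg_h = 401 - 42 = 359
// stretcher span = 298 - 2*34 = 230
translate([359, 368, 359]) cube([298, 282, 42]);
translate([359, 368, 0]) cube([34, 34, 359]);
translate([623, 368, 0]) cube([34, 34, 359]);
translate([359, 616, 0]) cube([34, 34, 359]);
translate([623, 616, 0]) cube([34, 34, 359]);
translate([393, 368, 290]) cube([230, 34, 27]);
translate([393, 616, 290]) cube([230, 34, 27]);
translate([359, 402, 290]) cube([34, 214, 27]);
translate([623, 402, 290]) cube([34, 214, 27]);


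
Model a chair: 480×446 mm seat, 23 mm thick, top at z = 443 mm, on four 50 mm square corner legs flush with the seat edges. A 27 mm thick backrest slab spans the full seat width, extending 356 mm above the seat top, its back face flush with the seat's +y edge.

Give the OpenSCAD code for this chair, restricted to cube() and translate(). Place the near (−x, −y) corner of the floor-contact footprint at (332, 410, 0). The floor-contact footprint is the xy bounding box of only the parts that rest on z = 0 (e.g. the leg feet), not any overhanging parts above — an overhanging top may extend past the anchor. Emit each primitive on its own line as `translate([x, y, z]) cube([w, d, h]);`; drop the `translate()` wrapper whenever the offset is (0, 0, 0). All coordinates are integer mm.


// leg_h = 443 - 23 = 420
translate([332, 410, 420]) cube([480, 446, 23]);
translate([332, 410, 0]) cube([50, 50, 420]);
translate([762, 410, 0]) cube([50, 50, 420]);
translate([332, 806, 0]) cube([50, 50, 420]);
translate([762, 806, 0]) cube([50, 50, 420]);
translate([332, 829, 443]) cube([480, 27, 356]);


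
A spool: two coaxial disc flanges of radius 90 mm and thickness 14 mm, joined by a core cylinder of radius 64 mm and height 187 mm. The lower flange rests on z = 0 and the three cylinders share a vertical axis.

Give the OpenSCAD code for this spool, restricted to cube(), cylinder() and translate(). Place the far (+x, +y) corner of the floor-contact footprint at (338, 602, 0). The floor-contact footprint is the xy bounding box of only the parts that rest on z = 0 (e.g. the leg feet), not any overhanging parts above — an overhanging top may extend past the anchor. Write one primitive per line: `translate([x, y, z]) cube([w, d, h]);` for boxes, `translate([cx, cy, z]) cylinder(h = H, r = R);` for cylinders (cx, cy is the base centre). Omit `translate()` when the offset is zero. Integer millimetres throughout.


translate([248, 512, 0]) cylinder(h = 14, r = 90);
translate([248, 512, 14]) cylinder(h = 187, r = 64);
translate([248, 512, 201]) cylinder(h = 14, r = 90);


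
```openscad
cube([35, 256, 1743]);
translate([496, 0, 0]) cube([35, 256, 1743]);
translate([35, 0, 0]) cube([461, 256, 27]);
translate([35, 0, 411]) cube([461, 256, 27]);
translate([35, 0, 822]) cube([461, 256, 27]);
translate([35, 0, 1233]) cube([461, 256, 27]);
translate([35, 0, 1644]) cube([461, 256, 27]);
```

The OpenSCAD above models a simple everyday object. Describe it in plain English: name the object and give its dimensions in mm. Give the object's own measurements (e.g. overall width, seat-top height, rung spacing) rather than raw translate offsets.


An open bookshelf. Two side panels, each 35 mm thick, 256 mm deep and 1743 mm tall, stand 531 mm apart (outside-to-outside). Between them sit 5 shelves, each 27 mm thick and 256 mm deep, spanning the full gap between the sides. The bottom shelf rests on the floor (its underside at z = 0) and the clear gap between one shelf's top and the next shelf's underside is 384 mm.


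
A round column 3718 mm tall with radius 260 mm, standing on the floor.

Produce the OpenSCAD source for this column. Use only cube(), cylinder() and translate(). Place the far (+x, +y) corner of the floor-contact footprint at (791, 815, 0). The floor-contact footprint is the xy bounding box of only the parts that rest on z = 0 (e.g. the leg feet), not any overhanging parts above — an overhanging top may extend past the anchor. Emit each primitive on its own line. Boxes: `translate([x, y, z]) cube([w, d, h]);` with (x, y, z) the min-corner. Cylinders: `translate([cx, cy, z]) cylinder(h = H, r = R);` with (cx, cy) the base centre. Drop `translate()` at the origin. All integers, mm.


translate([531, 555, 0]) cylinder(h = 3718, r = 260);


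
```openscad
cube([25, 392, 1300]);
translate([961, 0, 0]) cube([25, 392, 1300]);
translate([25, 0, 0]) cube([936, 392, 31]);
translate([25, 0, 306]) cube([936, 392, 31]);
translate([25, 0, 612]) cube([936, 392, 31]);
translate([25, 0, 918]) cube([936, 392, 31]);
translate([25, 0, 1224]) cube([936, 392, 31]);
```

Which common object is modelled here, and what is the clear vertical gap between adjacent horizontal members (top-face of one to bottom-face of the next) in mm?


A bookshelf. The clear shelf gap is 275 mm.

Two tall side panels with 5 horizontal boards between them — a bookshelf. The first two shelf undersides are at z = 0 and z = 306; with shelf thickness 31, the clear gap is 306 − 0 − 31 = 275 mm.


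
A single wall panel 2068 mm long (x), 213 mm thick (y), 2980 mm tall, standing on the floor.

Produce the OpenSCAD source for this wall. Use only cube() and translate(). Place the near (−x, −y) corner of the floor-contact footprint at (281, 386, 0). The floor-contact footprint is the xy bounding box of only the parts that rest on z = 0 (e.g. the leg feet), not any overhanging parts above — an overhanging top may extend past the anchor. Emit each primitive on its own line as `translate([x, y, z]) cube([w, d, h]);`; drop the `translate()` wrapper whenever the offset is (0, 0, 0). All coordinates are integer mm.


translate([281, 386, 0]) cube([2068, 213, 2980]);


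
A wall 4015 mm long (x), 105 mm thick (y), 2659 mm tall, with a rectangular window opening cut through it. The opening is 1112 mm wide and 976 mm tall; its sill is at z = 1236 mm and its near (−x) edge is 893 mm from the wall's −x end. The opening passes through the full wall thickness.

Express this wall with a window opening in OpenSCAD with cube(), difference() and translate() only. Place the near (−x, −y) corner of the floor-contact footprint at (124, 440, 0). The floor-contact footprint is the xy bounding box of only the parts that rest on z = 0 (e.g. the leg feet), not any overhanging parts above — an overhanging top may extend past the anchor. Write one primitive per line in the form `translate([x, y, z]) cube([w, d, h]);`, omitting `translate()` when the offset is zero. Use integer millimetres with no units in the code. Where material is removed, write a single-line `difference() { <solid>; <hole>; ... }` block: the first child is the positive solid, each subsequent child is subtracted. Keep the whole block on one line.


difference() { translate([124, 440, 0]) cube([4015, 105, 2659]); translate([1017, 440, 1236]) cube([1112, 105, 976]); }


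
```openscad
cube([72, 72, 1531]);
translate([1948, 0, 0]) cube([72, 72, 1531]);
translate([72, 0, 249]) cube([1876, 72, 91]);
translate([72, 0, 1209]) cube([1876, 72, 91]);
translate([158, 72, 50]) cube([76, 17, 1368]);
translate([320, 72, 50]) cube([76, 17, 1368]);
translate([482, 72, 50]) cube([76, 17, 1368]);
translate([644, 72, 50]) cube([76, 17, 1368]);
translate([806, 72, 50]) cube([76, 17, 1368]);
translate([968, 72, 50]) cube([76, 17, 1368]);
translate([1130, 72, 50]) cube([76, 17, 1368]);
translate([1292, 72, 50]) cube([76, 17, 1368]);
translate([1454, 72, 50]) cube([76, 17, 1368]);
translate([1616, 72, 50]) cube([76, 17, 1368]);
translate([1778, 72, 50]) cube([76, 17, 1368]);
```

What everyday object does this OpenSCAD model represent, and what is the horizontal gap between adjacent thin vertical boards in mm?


A fence section. The picket gap is 86 mm.

Two posts, two rails, 11 pickets — a fence section. Span 1876 mm holds 11 pickets of 76 mm with 12 equal gaps: ⌊(1876 − 11·76) / 12⌋ = 86 mm.


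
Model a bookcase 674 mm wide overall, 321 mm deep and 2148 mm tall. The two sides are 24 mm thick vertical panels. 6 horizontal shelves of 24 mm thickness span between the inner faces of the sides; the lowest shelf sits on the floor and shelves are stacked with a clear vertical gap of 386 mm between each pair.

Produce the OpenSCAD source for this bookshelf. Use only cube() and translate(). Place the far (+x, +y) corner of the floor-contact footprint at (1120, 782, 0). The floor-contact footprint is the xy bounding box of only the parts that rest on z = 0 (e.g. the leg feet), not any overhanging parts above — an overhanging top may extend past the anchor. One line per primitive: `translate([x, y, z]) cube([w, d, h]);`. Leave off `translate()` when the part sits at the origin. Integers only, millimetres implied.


translate([446, 461, 0]) cube([24, 321, 2148]);
translate([1096, 461, 0]) cube([24, 321, 2148]);
translate([470, 461, 0]) cube([626, 321, 24]);
translate([470, 461, 410]) cube([626, 321, 24]);
translate([470, 461, 820]) cube([626, 321, 24]);
translate([470, 461, 1230]) cube([626, 321, 24]);
translate([470, 461, 1640]) cube([626, 321, 24]);
translate([470, 461, 2050]) cube([626, 321, 24]);


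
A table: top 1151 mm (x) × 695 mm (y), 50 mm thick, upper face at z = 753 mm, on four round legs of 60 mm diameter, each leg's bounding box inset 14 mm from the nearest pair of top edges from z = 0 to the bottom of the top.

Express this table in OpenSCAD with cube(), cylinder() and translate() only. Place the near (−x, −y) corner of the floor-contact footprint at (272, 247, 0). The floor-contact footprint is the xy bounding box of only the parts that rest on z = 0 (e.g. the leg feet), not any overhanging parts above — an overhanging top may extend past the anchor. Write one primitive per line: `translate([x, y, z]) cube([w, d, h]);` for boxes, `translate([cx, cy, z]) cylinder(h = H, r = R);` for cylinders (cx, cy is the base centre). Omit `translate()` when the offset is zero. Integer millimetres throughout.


translate([258, 233, 703]) cube([1151, 695, 50]);
translate([302, 277, 0]) cylinder(h = 703, r = 30);
translate([1365, 277, 0]) cylinder(h = 703, r = 30);
translate([302, 884, 0]) cylinder(h = 703, r = 30);
translate([1365, 884, 0]) cylinder(h = 703, r = 30);


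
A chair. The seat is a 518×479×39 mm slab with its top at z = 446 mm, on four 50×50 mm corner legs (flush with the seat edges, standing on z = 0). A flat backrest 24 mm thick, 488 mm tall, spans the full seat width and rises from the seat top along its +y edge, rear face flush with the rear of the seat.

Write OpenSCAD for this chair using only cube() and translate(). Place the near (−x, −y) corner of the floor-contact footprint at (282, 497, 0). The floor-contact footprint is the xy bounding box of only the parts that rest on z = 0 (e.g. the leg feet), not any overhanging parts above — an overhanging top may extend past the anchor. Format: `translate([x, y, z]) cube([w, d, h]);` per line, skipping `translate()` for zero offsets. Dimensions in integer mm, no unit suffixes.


// leg_h = 446 - 39 = 407
translate([282, 497, 407]) cube([518, 479, 39]);
translate([282, 497, 0]) cube([50, 50, 407]);
translate([750, 497, 0]) cube([50, 50, 407]);
translate([282, 926, 0]) cube([50, 50, 407]);
translate([750, 926, 0]) cube([50, 50, 407]);
translate([282, 952, 446]) cube([518, 24, 488]);


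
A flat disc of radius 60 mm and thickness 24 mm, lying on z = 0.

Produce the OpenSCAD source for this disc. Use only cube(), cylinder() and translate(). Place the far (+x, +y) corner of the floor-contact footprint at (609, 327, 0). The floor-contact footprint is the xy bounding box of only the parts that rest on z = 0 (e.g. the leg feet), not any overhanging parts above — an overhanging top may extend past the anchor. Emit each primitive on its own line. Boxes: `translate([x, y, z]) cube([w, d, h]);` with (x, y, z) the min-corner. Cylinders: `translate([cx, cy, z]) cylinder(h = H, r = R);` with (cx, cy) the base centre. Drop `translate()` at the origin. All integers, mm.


translate([549, 267, 0]) cylinder(h = 24, r = 60);


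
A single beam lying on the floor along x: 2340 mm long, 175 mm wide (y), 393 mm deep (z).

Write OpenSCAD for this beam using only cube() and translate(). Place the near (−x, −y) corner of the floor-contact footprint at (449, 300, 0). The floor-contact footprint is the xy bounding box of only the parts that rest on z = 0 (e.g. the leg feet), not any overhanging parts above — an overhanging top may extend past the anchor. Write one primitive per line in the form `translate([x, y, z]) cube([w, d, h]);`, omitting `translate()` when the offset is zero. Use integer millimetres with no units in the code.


translate([449, 300, 0]) cube([2340, 175, 393]);


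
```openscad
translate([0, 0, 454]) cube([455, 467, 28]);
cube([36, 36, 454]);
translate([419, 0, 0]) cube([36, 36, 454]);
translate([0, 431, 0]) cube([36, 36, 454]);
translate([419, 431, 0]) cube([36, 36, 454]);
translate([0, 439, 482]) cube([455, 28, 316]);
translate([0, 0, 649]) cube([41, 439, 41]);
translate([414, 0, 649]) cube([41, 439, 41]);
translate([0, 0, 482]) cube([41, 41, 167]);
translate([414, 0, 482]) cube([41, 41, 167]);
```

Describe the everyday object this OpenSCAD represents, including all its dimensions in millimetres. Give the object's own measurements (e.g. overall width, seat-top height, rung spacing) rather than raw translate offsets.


A chair. The seat is a 455×467×28 mm slab with its top at z = 482 mm, on four 36×36 mm corner legs (flush with the seat edges, standing on z = 0). A flat backrest 28 mm thick, 316 mm tall, spans the full seat width and rises from the seat top along its +y edge, rear face flush with the rear of the seat. Two armrests of 41×41 mm section run along each side from the seat's front edge to the front of the backrest, top faces 208 mm above the seat top and outer faces flush with the seat's x-edges; a 41×41 mm post under the front of each armrest stands on the seat at the front corner.


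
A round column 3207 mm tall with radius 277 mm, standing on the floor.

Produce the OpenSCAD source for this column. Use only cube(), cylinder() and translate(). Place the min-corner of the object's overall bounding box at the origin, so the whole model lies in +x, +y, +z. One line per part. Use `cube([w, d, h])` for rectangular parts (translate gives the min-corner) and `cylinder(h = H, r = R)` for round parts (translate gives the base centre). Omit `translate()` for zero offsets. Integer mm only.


translate([277, 277, 0]) cylinder(h = 3207, r = 277);


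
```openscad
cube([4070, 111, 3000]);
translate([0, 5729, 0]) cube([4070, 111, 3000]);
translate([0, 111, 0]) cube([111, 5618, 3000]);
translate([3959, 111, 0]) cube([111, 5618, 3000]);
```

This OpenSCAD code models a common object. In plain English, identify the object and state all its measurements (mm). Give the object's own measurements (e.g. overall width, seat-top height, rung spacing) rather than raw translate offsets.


The wall frame of a small rectangular building: four walls, each 3000 mm tall and 111 mm thick, enclosing a footprint 4070 mm (x) by 5840 mm (y) outside-to-outside, with no floor or roof. The front and back walls (the −y and +y sides) span the full width; the two side walls fit between them.


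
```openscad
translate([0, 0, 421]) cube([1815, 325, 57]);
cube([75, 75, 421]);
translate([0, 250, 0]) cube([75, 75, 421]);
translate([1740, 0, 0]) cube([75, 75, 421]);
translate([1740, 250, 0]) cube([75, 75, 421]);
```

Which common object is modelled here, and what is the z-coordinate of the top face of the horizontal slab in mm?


A bench. The seat-top height is 478 mm.

A long slab on four corner posts — a bench. The slab sits at z = 421 with thickness 57, so the top is 421 + 57 = 478 mm.


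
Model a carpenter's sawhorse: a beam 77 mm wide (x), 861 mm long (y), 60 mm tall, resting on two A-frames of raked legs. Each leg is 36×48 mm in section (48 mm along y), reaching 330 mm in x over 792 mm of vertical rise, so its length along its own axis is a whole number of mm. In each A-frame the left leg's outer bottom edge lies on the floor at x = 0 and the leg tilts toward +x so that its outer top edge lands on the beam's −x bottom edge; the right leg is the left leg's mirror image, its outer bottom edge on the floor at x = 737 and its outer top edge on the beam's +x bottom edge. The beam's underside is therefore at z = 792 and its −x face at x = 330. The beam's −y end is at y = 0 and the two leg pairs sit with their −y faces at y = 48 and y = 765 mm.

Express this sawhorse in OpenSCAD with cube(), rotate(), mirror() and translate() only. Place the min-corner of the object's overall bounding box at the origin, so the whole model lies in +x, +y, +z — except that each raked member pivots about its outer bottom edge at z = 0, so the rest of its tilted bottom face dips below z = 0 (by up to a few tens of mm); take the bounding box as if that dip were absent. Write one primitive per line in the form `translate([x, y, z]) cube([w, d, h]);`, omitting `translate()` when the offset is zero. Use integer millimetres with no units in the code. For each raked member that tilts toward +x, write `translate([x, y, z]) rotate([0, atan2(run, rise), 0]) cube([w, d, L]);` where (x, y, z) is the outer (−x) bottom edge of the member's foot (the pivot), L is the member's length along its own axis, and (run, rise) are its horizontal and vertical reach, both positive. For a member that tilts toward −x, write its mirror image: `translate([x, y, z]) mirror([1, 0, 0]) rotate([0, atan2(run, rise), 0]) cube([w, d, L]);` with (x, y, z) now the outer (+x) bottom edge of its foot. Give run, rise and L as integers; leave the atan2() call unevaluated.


translate([330, 0, 792]) cube([77, 861, 60]);
translate([0, 48, 0]) rotate([0, atan2(330, 792), 0]) cube([36, 48, 858]);
translate([737, 48, 0]) mirror([1, 0, 0]) rotate([0, atan2(330, 792), 0]) cube([36, 48, 858]);
translate([0, 765, 0]) rotate([0, atan2(330, 792), 0]) cube([36, 48, 858]);
translate([737, 765, 0]) mirror([1, 0, 0]) rotate([0, atan2(330, 792), 0]) cube([36, 48, 858]);


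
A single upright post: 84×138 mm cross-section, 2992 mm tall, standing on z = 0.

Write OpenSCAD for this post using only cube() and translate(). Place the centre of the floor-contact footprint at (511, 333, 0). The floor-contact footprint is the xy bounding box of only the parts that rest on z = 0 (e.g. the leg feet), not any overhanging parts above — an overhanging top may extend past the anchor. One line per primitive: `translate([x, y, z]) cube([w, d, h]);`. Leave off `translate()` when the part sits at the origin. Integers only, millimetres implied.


translate([469, 264, 0]) cube([84, 138, 2992]);


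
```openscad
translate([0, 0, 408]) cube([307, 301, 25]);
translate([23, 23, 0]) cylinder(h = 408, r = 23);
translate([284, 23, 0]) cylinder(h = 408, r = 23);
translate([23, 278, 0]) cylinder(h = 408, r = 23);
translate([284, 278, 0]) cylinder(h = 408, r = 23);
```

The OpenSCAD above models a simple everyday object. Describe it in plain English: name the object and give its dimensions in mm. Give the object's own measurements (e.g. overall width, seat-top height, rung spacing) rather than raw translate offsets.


A simple wooden stool: a rectangular seat 307 mm (x) by 301 mm (y), 25 mm thick, top face at z = 433 mm, on four round legs, each 46 mm in diameter. The legs rest on z = 0, each leg's axis is inset half a diameter from the nearest pair of seat edges (so the leg's bounding box is flush with the corner).


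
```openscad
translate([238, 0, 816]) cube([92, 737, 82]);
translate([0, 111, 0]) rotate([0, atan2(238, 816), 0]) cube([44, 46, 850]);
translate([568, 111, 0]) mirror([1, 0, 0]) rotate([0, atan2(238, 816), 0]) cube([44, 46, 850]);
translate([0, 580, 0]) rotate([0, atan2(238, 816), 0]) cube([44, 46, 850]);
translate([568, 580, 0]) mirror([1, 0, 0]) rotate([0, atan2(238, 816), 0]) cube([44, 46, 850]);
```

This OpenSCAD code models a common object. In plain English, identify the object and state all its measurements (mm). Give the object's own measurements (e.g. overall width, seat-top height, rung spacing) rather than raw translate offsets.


A sawhorse. A 92×737×82 mm beam (x, y, z) sits on two A-frame leg pairs. Each pair is two raked legs of 44×46 mm section (46 mm along y) splaying symmetrically in x. Each leg rises 816 mm vertically over 238 mm of horizontal reach and is 850 mm long along its own axis. Every leg's outer bottom edge rests on the floor and its outer top edge meets a bottom edge of the beam — the left legs (tilting toward +x) meet the beam's −x bottom edge, the right legs (their mirror images, tilting toward −x) meet its +x bottom edge — so the leg tops tuck under the beam, the beam's underside is 816 mm above the floor, and the feet are 568 mm apart outside-to-outside with the beam centred between them. The two leg pairs are set in 111 mm from either end of the beam.


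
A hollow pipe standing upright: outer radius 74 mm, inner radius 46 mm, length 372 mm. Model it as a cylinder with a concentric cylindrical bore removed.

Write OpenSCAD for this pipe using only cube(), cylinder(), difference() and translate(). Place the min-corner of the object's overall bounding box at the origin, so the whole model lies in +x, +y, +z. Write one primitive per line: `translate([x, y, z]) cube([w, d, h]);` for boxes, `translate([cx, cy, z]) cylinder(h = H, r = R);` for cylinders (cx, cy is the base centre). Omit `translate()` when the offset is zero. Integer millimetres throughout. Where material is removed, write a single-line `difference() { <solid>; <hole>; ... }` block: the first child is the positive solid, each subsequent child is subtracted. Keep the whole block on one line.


difference() { translate([74, 74, 0]) cylinder(h = 372, r = 74); translate([74, 74, 0]) cylinder(h = 372, r = 46); }


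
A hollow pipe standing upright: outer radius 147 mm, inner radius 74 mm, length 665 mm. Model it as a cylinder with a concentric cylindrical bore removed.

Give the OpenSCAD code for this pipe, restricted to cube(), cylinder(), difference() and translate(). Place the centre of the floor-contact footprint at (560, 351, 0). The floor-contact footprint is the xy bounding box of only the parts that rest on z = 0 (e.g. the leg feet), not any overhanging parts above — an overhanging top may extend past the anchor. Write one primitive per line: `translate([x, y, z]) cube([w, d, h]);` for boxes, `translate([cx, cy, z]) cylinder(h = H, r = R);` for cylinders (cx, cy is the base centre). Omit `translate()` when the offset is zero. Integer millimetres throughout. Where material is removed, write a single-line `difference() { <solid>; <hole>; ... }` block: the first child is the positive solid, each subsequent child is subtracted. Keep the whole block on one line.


difference() { translate([560, 351, 0]) cylinder(h = 665, r = 147); translate([560, 351, 0]) cylinder(h = 665, r = 74); }


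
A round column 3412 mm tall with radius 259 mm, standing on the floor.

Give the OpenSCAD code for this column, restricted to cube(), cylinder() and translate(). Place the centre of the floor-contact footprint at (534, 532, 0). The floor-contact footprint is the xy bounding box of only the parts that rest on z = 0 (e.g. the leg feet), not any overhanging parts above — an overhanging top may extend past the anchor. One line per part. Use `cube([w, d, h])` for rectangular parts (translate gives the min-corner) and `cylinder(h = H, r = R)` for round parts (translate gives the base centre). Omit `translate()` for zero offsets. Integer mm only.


translate([534, 532, 0]) cylinder(h = 3412, r = 259);
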